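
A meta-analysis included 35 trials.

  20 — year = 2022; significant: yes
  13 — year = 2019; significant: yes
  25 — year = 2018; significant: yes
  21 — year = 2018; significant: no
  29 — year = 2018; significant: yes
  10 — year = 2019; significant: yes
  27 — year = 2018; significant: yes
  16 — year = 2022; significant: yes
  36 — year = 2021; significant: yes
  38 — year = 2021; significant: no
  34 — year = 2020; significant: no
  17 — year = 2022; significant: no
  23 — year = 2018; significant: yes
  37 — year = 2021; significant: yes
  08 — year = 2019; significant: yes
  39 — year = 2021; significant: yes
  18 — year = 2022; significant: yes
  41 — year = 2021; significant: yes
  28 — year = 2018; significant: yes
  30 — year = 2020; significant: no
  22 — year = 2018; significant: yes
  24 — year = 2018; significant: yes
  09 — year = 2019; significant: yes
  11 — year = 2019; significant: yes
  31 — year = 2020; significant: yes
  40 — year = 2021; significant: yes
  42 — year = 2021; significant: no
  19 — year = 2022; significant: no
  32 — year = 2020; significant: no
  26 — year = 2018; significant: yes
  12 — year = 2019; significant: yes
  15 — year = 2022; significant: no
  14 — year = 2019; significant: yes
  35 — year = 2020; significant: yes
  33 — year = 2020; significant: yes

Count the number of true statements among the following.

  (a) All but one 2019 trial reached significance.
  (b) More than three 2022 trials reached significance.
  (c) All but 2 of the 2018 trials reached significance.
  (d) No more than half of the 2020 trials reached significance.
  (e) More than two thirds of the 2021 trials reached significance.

2

(a) 2019: |A| = 7, |A ∩ B| = 7; needs |A ∖ B| = 1 — false.
(b) 2022: |A| = 6, |A ∩ B| = 3; needs |A ∩ B| > 3 — false.
(c) 2018: |A| = 9, |A ∩ B| = 8; needs |A ∖ B| = 2 — false.
(d) 2020: |A| = 6, |A ∩ B| = 3; needs |A ∩ B| ≤ |A ∖ B| — true.
(e) 2021: |A| = 7, |A ∩ B| = 5; needs |A ∩ B| / |A| > 2/3 — true.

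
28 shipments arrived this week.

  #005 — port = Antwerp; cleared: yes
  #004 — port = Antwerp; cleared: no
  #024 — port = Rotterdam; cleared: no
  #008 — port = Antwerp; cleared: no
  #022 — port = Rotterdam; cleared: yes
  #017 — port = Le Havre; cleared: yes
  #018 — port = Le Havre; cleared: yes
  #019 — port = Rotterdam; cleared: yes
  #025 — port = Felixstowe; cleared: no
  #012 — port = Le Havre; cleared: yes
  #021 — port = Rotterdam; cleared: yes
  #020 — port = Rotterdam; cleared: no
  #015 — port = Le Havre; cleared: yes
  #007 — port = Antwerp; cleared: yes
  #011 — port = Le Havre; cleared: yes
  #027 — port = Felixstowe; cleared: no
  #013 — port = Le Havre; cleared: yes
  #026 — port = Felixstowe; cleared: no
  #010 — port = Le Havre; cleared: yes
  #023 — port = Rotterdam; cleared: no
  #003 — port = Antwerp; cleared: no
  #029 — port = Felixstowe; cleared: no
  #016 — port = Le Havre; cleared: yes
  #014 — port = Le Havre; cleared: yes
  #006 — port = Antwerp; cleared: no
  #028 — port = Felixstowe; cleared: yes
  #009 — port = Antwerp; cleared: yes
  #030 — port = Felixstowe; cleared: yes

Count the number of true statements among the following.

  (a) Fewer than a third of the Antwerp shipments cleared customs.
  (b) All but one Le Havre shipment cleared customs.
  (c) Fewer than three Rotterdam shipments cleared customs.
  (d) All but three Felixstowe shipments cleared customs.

0

(a) Antwerp: |A| = 7, |A ∩ B| = 3; needs |A ∩ B| / |A| < 1/3 — false.
(b) Le Havre: |A| = 9, |A ∩ B| = 9; needs |A ∖ B| = 1 — false.
(c) Rotterdam: |A| = 6, |A ∩ B| = 3; needs |A ∩ B| < 3 — false.
(d) Felixstowe: |A| = 6, |A ∩ B| = 2; needs |A ∖ B| = 3 — false.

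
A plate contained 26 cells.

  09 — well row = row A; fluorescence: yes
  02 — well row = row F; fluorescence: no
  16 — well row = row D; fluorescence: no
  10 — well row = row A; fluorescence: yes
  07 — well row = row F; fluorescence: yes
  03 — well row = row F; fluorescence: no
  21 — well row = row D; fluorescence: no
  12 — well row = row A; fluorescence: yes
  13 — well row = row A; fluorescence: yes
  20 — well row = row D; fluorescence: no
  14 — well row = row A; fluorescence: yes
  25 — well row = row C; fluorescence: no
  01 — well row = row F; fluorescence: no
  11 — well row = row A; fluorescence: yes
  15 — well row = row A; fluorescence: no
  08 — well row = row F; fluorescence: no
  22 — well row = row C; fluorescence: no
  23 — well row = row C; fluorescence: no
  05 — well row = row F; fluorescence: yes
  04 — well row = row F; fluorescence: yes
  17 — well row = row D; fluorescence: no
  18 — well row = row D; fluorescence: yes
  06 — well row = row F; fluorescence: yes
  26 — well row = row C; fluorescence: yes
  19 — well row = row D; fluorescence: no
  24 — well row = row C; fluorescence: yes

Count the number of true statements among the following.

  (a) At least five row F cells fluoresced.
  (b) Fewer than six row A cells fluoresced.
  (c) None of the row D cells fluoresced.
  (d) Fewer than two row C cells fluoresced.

(a) row F: |A| = 8, |A ∩ B| = 4; needs |A ∩ B| ≥ 5 — false.
(b) row A: |A| = 7, |A ∩ B| = 6; needs |A ∩ B| < 6 — false.
(c) row D: |A| = 6, |A ∩ B| = 1; needs A ∩ B = ∅ (|A ∩ B| = 0) — false.
(d) row C: |A| = 5, |A ∩ B| = 2; needs |A ∩ B| < 2 — false.

0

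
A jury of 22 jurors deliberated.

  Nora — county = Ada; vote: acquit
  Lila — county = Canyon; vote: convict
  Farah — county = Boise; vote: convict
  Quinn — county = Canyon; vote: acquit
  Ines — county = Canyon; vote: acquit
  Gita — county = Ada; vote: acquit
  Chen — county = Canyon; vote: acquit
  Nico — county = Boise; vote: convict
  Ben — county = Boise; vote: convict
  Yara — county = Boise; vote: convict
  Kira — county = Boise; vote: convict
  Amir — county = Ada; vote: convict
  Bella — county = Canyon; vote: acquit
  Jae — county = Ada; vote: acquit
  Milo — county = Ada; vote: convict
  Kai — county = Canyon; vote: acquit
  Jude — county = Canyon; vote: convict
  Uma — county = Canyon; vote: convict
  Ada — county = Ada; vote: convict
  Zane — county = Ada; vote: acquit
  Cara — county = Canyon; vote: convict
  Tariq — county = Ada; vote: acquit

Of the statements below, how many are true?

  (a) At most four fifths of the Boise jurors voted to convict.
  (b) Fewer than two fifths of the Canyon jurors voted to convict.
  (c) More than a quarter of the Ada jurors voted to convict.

(a) Boise: |A| = 5, |A ∩ B| = 5; needs |A ∩ B| / |A| ≤ 4/5 — false.
(b) Canyon: |A| = 9, |A ∩ B| = 4; needs |A ∩ B| / |A| < 2/5 — false.
(c) Ada: |A| = 8, |A ∩ B| = 3; needs |A ∩ B| / |A| > 1/4 — true.

1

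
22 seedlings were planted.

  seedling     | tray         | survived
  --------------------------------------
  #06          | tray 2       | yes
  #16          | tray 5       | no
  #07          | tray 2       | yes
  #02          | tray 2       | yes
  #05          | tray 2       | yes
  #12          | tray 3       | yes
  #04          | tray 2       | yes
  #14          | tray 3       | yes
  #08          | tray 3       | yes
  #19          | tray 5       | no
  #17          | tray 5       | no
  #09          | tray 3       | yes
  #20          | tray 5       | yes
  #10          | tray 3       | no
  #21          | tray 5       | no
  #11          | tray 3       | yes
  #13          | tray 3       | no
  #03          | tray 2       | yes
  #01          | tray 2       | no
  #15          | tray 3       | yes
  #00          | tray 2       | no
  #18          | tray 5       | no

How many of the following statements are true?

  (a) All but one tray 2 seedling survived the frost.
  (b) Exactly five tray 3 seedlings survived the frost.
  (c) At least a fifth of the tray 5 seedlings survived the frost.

0

(a) tray 2: |A| = 8, |A ∩ B| = 6; needs |A ∖ B| = 1 — false.
(b) tray 3: |A| = 8, |A ∩ B| = 6; needs |A ∩ B| = 5 — false.
(c) tray 5: |A| = 6, |A ∩ B| = 1; needs |A ∩ B| / |A| ≥ 1/5 — false.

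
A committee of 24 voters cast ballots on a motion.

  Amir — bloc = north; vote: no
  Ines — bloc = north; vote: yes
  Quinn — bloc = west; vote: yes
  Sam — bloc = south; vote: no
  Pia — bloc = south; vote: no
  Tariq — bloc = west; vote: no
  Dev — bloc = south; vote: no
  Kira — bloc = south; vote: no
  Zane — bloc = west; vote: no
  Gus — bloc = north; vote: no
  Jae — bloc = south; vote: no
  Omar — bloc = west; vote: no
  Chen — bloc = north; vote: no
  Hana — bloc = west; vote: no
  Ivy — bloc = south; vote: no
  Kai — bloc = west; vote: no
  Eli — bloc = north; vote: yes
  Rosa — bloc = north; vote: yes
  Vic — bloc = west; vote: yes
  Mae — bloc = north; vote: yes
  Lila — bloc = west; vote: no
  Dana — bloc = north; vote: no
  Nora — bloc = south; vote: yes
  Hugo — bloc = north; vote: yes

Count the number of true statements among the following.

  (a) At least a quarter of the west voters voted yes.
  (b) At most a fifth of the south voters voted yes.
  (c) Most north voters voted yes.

3

(a) west: |A| = 8, |A ∩ B| = 2; needs |A ∩ B| / |A| ≥ 1/4 — true.
(b) south: |A| = 7, |A ∩ B| = 1; needs |A ∩ B| / |A| ≤ 1/5 — true.
(c) north: |A| = 9, |A ∩ B| = 5; needs |A ∩ B| > |A ∖ B| — true.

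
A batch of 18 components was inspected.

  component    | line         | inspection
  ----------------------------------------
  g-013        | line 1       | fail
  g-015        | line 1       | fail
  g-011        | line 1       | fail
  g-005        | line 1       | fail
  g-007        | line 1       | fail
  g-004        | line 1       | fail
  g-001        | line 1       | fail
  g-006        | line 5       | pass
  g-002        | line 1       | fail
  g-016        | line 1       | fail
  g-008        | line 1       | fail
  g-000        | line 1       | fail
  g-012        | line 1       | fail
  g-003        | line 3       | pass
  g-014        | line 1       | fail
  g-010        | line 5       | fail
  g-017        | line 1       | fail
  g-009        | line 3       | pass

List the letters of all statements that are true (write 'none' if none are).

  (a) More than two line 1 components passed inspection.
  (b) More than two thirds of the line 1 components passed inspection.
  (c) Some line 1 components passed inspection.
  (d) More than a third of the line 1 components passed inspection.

|A| = 14, |A ∩ B| = 0, |A ∖ B| = 14.
(a) |A ∩ B| > 2: fails.
(b) |A ∩ B| / |A| > 2/3: fails.
(c) A ∩ B ≠ ∅ (|A ∩ B| ≥ 1): fails.
(d) |A ∩ B| / |A| > 1/3: fails.

none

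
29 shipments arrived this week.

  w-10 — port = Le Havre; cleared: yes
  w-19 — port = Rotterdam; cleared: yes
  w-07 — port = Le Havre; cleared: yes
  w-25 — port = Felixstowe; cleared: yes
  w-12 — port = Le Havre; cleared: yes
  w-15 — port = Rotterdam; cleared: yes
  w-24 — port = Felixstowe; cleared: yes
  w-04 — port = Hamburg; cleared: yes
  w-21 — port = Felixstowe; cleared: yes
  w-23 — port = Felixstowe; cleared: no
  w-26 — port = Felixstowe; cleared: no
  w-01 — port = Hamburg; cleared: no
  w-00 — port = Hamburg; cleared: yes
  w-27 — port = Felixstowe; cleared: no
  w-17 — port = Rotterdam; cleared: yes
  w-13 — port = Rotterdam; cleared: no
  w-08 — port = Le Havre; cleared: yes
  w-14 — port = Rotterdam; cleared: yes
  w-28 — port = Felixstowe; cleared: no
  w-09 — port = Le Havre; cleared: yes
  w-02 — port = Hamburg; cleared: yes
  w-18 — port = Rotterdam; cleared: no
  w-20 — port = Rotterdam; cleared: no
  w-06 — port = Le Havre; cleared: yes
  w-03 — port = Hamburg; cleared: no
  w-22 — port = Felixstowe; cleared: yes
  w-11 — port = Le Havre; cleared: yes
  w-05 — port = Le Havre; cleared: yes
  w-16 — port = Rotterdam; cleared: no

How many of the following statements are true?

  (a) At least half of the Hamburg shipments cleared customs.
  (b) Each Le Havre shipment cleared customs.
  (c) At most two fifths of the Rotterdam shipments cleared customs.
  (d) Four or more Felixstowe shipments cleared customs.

3

(a) Hamburg: |A| = 5, |A ∩ B| = 3; needs |A ∩ B| ≥ |A ∖ B| — true.
(b) Le Havre: |A| = 8, |A ∩ B| = 8; needs A ⊆ B, i.e. every element of A is in B (|A ∖ B| = 0) — true.
(c) Rotterdam: |A| = 8, |A ∩ B| = 4; needs |A ∩ B| / |A| ≤ 2/5 — false.
(d) Felixstowe: |A| = 8, |A ∩ B| = 4; needs |A ∩ B| ≥ 4 — true.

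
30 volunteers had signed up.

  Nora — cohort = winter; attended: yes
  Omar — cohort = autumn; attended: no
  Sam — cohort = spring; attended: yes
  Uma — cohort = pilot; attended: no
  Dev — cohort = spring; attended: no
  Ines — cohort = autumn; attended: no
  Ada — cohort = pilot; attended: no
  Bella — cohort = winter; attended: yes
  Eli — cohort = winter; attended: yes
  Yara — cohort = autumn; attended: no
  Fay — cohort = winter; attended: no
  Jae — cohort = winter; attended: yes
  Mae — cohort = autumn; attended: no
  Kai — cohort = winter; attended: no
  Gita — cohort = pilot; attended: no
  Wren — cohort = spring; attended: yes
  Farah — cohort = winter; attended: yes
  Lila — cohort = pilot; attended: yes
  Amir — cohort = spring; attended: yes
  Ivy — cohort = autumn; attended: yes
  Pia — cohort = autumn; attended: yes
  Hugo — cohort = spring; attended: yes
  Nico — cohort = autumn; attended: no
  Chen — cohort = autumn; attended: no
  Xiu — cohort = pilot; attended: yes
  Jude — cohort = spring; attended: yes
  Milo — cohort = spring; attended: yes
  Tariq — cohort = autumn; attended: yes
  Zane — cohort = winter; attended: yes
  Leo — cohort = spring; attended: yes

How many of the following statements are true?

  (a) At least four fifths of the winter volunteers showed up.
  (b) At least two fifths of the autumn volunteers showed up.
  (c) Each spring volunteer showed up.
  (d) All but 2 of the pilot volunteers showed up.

(a) winter: |A| = 8, |A ∩ B| = 6; needs |A ∩ B| / |A| ≥ 4/5 — false.
(b) autumn: |A| = 9, |A ∩ B| = 3; needs |A ∩ B| / |A| ≥ 2/5 — false.
(c) spring: |A| = 8, |A ∩ B| = 7; needs A ⊆ B, i.e. every element of A is in B (|A ∖ B| = 0) — false.
(d) pilot: |A| = 5, |A ∩ B| = 2; needs |A ∖ B| = 2 — false.

0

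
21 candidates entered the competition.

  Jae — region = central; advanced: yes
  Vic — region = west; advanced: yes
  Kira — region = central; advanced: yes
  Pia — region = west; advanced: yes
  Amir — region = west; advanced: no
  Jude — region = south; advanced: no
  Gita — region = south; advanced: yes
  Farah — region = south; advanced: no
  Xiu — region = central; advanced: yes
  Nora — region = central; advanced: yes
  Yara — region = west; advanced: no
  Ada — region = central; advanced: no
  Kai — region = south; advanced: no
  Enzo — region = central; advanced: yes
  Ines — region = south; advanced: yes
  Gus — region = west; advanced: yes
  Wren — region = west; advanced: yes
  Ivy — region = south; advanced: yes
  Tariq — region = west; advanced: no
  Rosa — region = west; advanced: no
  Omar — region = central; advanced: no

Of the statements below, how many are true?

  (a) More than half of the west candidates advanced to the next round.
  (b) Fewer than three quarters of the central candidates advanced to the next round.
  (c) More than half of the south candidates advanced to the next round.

1

(a) west: |A| = 8, |A ∩ B| = 4; needs |A ∩ B| > |A ∖ B| — false.
(b) central: |A| = 7, |A ∩ B| = 5; needs |A ∩ B| / |A| < 3/4 — true.
(c) south: |A| = 6, |A ∩ B| = 3; needs |A ∩ B| > |A ∖ B| — false.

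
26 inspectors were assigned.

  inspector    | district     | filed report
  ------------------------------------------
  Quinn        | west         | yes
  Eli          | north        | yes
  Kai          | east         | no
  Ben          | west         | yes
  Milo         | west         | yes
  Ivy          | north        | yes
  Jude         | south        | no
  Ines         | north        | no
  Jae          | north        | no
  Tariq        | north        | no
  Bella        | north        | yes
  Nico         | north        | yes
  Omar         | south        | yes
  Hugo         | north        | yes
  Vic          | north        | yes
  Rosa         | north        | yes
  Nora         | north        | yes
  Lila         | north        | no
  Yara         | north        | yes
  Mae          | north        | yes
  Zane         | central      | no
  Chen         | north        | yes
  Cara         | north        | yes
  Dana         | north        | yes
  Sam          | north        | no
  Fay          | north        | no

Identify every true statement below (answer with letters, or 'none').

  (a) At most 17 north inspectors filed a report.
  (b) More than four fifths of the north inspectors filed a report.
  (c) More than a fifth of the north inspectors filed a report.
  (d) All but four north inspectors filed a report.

|A| = 19, |A ∩ B| = 13, |A ∖ B| = 6.
(a) |A ∩ B| ≤ 17: holds.
(b) |A ∩ B| / |A| > 4/5: fails.
(c) |A ∩ B| / |A| > 1/5: holds.
(d) |A ∖ B| = 4: fails.

(a), (c)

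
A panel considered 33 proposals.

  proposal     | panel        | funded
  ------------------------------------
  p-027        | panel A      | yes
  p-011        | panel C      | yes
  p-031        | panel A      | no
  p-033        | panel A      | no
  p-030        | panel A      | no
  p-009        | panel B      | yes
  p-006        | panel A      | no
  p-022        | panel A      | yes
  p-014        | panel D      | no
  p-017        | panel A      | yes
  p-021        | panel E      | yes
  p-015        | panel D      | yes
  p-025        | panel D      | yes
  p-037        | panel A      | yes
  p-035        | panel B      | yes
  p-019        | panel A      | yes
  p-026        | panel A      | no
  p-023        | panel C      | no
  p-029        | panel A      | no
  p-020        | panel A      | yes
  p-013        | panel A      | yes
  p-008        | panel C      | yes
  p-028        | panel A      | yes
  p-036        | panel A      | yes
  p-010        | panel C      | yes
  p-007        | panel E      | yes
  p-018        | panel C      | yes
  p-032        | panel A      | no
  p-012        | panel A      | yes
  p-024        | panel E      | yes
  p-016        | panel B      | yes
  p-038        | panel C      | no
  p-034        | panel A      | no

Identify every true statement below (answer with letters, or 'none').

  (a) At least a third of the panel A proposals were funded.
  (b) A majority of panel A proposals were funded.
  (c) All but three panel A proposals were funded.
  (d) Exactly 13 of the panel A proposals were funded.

|A| = 18, |A ∩ B| = 10, |A ∖ B| = 8.
(a) |A ∩ B| / |A| ≥ 1/3: holds.
(b) |A ∩ B| > |A ∖ B|: holds.
(c) |A ∖ B| = 3: fails.
(d) |A ∩ B| = 13: fails.

(a), (b)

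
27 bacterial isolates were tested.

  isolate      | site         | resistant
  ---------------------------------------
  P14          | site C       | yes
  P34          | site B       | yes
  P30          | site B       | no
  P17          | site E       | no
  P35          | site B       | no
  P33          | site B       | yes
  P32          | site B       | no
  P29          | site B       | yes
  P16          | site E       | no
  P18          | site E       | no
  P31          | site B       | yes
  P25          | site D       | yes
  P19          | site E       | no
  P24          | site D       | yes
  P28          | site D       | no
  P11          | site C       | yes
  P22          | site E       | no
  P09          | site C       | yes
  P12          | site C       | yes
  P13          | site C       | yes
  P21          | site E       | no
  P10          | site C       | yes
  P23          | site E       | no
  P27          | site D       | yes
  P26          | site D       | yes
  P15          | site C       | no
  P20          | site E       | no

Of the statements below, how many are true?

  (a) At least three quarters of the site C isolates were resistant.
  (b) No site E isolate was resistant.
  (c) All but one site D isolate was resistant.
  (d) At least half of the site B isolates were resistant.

4

(a) site C: |A| = 7, |A ∩ B| = 6; needs |A ∩ B| / |A| ≥ 3/4 — true.
(b) site E: |A| = 8, |A ∩ B| = 0; needs A ∩ B = ∅ (|A ∩ B| = 0) — true.
(c) site D: |A| = 5, |A ∩ B| = 4; needs |A ∖ B| = 1 — true.
(d) site B: |A| = 7, |A ∩ B| = 4; needs |A ∩ B| ≥ |A ∖ B| — true.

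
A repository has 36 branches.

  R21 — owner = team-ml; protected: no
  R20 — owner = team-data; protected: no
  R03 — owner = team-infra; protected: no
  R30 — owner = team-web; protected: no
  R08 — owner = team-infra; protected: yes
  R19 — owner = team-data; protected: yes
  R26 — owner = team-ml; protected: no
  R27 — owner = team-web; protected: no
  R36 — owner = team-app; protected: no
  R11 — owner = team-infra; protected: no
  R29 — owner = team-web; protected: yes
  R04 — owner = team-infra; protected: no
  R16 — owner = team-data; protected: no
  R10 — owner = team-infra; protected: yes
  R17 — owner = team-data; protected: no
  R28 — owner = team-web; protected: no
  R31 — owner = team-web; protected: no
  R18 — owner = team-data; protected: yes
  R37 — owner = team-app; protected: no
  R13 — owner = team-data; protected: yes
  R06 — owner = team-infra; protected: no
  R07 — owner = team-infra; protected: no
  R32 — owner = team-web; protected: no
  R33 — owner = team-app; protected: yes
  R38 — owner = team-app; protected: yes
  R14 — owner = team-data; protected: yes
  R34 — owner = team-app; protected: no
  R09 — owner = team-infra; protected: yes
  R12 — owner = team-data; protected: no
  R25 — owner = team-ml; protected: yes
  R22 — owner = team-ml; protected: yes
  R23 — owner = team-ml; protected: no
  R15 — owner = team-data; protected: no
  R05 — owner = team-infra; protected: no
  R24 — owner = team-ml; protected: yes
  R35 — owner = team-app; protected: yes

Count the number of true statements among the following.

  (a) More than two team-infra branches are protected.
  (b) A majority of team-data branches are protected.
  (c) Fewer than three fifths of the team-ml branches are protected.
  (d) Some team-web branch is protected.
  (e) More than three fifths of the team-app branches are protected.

3

(a) team-infra: |A| = 9, |A ∩ B| = 3; needs |A ∩ B| > 2 — true.
(b) team-data: |A| = 9, |A ∩ B| = 4; needs |A ∩ B| > |A ∖ B| — false.
(c) team-ml: |A| = 6, |A ∩ B| = 3; needs |A ∩ B| / |A| < 3/5 — true.
(d) team-web: |A| = 6, |A ∩ B| = 1; needs A ∩ B ≠ ∅ (|A ∩ B| ≥ 1) — true.
(e) team-app: |A| = 6, |A ∩ B| = 3; needs |A ∩ B| / |A| > 3/5 — false.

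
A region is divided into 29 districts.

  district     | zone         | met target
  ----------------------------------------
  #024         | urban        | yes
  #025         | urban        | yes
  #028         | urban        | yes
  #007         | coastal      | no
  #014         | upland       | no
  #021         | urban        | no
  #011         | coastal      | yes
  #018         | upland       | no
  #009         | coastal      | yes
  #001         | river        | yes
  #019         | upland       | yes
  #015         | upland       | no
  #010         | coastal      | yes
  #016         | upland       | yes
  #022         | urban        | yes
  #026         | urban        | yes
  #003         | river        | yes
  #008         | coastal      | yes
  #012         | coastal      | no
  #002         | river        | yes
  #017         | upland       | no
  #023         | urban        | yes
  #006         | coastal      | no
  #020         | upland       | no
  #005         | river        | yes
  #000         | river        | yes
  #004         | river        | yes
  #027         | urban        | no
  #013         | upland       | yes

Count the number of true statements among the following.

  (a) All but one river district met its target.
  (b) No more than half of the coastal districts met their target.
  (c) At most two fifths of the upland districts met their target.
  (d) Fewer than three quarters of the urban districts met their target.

1

(a) river: |A| = 6, |A ∩ B| = 6; needs |A ∖ B| = 1 — false.
(b) coastal: |A| = 7, |A ∩ B| = 4; needs |A ∩ B| ≤ |A ∖ B| — false.
(c) upland: |A| = 8, |A ∩ B| = 3; needs |A ∩ B| / |A| ≤ 2/5 — true.
(d) urban: |A| = 8, |A ∩ B| = 6; needs |A ∩ B| / |A| < 3/4 — false.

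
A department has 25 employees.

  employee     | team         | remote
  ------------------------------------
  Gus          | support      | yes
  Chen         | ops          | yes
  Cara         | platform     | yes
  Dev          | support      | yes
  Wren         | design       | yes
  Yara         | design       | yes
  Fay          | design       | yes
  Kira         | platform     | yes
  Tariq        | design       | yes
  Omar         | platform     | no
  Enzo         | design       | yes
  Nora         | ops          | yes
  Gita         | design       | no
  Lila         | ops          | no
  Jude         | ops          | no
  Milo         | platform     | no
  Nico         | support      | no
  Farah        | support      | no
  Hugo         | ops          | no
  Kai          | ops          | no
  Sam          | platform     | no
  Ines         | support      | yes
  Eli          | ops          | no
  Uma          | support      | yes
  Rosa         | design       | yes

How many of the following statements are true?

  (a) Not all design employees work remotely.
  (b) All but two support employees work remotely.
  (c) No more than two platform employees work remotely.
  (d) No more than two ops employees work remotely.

4

(a) design: |A| = 7, |A ∩ B| = 6; needs A ⊄ B (|A ∖ B| ≥ 1) — true.
(b) support: |A| = 6, |A ∩ B| = 4; needs |A ∖ B| = 2 — true.
(c) platform: |A| = 5, |A ∩ B| = 2; needs |A ∩ B| ≤ 2 — true.
(d) ops: |A| = 7, |A ∩ B| = 2; needs |A ∩ B| ≤ 2 — true.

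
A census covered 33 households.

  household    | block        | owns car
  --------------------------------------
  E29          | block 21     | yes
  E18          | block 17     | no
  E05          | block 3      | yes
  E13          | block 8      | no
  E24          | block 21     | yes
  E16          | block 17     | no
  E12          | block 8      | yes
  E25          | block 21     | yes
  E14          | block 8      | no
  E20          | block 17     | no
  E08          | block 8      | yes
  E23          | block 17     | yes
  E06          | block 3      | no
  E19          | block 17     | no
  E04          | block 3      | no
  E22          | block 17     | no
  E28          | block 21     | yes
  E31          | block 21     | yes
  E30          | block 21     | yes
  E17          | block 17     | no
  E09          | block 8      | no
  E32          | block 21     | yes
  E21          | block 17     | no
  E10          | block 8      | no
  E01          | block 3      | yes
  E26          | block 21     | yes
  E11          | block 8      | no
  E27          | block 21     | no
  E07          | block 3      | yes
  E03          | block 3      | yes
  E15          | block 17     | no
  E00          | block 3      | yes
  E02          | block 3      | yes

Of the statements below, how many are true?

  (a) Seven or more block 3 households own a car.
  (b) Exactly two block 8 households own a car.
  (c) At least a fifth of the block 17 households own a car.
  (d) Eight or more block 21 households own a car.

2

(a) block 3: |A| = 8, |A ∩ B| = 6; needs |A ∩ B| ≥ 7 — false.
(b) block 8: |A| = 7, |A ∩ B| = 2; needs |A ∩ B| = 2 — true.
(c) block 17: |A| = 9, |A ∩ B| = 1; needs |A ∩ B| / |A| ≥ 1/5 — false.
(d) block 21: |A| = 9, |A ∩ B| = 8; needs |A ∩ B| ≥ 8 — true.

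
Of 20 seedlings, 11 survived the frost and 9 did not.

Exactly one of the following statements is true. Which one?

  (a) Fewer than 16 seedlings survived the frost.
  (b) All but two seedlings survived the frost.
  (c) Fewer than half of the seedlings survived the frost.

(a)

|A| = 20, |A ∩ B| = 11, |A ∖ B| = 9.
(a) requires |A ∩ B| < 16: true.
(b) requires |A ∖ B| = 2: false.
(c) requires |A ∩ B| < |A ∖ B|: false.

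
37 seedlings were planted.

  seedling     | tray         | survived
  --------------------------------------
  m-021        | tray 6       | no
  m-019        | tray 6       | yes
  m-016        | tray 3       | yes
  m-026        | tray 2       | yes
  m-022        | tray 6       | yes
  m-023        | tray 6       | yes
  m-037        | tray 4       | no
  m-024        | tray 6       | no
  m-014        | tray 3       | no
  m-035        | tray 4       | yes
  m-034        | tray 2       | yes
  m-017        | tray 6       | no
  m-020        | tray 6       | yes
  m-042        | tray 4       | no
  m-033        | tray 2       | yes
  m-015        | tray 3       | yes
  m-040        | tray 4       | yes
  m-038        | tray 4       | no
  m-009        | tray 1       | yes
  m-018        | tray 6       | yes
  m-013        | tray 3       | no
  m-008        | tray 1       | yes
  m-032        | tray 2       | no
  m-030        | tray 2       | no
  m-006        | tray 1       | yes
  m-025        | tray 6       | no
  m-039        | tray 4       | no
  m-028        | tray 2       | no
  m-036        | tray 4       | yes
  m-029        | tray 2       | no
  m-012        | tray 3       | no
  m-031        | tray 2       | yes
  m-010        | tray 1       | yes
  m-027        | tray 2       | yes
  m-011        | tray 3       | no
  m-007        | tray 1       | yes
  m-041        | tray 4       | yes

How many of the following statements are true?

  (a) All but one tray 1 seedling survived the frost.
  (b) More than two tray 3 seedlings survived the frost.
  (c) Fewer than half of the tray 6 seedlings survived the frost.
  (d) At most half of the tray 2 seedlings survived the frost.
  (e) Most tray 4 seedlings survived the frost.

(a) tray 1: |A| = 5, |A ∩ B| = 5; needs |A ∖ B| = 1 — false.
(b) tray 3: |A| = 6, |A ∩ B| = 2; needs |A ∩ B| > 2 — false.
(c) tray 6: |A| = 9, |A ∩ B| = 5; needs |A ∩ B| < |A ∖ B| — false.
(d) tray 2: |A| = 9, |A ∩ B| = 5; needs |A ∩ B| ≤ |A ∖ B| — false.
(e) tray 4: |A| = 8, |A ∩ B| = 4; needs |A ∩ B| > |A ∖ B| — false.

0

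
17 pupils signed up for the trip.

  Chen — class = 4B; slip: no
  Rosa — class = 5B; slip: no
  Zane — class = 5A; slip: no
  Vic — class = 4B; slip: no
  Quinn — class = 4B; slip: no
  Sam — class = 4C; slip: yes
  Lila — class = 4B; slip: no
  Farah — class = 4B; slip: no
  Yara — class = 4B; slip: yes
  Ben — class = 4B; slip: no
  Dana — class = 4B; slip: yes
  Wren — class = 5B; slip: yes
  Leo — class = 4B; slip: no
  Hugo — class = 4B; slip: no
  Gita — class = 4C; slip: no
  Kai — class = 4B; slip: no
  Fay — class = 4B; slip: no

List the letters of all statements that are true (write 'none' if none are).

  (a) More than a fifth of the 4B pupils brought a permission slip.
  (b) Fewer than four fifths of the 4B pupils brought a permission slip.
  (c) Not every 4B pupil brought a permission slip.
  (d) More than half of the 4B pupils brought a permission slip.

|A| = 12, |A ∩ B| = 2, |A ∖ B| = 10.
(a) |A ∩ B| / |A| > 1/5: fails.
(b) |A ∩ B| / |A| < 4/5: holds.
(c) A ⊄ B (|A ∖ B| ≥ 1): holds.
(d) |A ∩ B| > |A ∖ B|: fails.

(b), (c)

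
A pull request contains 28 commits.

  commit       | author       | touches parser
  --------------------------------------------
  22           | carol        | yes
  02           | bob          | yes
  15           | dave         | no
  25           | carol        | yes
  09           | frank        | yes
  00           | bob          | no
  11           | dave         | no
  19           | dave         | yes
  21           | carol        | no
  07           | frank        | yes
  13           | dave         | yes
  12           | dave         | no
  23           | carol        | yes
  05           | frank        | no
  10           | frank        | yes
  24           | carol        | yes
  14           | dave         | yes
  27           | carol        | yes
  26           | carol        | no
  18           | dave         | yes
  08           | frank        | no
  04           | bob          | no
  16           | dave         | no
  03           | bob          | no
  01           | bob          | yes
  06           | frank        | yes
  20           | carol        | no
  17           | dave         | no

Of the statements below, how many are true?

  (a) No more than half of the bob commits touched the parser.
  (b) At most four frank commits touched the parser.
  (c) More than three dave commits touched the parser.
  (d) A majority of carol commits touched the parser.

(a) bob: |A| = 5, |A ∩ B| = 2; needs |A ∩ B| ≤ |A ∖ B| — true.
(b) frank: |A| = 6, |A ∩ B| = 4; needs |A ∩ B| ≤ 4 — true.
(c) dave: |A| = 9, |A ∩ B| = 4; needs |A ∩ B| > 3 — true.
(d) carol: |A| = 8, |A ∩ B| = 5; needs |A ∩ B| > |A ∖ B| — true.

4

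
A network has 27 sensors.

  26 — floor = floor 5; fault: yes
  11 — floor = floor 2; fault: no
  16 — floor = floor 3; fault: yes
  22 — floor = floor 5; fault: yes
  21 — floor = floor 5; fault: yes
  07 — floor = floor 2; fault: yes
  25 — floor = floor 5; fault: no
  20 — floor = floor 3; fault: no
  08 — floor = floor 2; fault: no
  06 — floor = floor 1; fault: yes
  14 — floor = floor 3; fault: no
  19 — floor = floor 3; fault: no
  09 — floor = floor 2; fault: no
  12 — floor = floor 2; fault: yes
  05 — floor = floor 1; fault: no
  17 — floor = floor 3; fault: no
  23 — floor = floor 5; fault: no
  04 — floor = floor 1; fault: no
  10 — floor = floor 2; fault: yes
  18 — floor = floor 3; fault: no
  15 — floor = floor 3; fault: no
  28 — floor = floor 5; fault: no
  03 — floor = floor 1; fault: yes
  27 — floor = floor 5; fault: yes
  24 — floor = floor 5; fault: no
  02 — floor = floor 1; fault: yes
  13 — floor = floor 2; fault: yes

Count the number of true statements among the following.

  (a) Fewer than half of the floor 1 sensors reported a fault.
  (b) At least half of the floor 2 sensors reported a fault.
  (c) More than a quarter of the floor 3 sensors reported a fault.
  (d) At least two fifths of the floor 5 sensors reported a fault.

(a) floor 1: |A| = 5, |A ∩ B| = 3; needs |A ∩ B| < |A ∖ B| — false.
(b) floor 2: |A| = 7, |A ∩ B| = 4; needs |A ∩ B| ≥ |A ∖ B| — true.
(c) floor 3: |A| = 7, |A ∩ B| = 1; needs |A ∩ B| / |A| > 1/4 — false.
(d) floor 5: |A| = 8, |A ∩ B| = 4; needs |A ∩ B| / |A| ≥ 2/5 — true.

2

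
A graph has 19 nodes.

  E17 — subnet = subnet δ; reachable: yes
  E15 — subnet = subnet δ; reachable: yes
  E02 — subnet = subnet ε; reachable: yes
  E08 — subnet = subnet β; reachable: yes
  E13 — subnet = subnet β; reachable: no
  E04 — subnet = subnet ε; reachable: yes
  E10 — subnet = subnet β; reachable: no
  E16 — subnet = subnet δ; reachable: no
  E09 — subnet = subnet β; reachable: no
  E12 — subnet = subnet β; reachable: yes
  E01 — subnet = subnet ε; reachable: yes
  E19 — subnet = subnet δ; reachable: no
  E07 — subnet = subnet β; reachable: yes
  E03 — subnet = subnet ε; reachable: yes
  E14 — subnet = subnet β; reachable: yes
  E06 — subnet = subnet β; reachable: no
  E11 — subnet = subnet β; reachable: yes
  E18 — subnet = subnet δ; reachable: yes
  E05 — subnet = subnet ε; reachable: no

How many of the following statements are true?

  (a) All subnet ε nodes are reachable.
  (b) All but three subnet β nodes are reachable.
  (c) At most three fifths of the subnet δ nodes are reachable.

(a) subnet ε: |A| = 5, |A ∩ B| = 4; needs A ⊆ B, i.e. every element of A is in B (|A ∖ B| = 0) — false.
(b) subnet β: |A| = 9, |A ∩ B| = 5; needs |A ∖ B| = 3 — false.
(c) subnet δ: |A| = 5, |A ∩ B| = 3; needs |A ∩ B| / |A| ≤ 3/5 — true.

1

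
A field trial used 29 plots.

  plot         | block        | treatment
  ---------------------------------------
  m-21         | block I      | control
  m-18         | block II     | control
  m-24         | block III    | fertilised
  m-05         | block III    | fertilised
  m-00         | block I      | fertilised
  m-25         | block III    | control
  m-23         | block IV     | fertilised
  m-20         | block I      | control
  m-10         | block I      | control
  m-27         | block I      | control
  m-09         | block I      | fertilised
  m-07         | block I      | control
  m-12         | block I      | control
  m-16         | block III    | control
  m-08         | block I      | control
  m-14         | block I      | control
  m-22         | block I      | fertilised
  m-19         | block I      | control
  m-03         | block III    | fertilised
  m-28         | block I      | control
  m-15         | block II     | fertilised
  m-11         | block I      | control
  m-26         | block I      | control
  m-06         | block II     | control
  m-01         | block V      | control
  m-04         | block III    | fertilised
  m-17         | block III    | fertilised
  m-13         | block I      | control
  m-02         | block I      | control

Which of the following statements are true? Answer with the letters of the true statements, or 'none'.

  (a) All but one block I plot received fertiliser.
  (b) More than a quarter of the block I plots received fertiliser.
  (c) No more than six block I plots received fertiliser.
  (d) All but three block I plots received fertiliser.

(c)

|A| = 17, |A ∩ B| = 3, |A ∖ B| = 14.
(a) |A ∖ B| = 1: fails.
(b) |A ∩ B| / |A| > 1/4: fails.
(c) |A ∩ B| ≤ 6: holds.
(d) |A ∖ B| = 3: fails.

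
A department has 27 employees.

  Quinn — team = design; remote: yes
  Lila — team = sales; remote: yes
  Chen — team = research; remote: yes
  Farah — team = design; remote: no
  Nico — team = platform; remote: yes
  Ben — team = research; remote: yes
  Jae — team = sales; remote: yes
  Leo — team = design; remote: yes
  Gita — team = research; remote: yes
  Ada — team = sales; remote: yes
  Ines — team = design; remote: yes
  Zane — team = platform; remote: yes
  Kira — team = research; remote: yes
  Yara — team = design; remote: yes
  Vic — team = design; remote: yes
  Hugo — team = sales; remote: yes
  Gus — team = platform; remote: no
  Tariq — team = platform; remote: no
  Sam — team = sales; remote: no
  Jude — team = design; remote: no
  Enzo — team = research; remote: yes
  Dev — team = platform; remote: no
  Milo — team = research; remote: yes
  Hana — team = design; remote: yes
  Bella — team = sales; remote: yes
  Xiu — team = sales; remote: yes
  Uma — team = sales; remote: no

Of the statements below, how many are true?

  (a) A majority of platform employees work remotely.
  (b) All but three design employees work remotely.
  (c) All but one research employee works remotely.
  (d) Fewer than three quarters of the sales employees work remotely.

(a) platform: |A| = 5, |A ∩ B| = 2; needs |A ∩ B| > |A ∖ B| — false.
(b) design: |A| = 8, |A ∩ B| = 6; needs |A ∖ B| = 3 — false.
(c) research: |A| = 6, |A ∩ B| = 6; needs |A ∖ B| = 1 — false.
(d) sales: |A| = 8, |A ∩ B| = 6; needs |A ∩ B| / |A| < 3/4 — false.

0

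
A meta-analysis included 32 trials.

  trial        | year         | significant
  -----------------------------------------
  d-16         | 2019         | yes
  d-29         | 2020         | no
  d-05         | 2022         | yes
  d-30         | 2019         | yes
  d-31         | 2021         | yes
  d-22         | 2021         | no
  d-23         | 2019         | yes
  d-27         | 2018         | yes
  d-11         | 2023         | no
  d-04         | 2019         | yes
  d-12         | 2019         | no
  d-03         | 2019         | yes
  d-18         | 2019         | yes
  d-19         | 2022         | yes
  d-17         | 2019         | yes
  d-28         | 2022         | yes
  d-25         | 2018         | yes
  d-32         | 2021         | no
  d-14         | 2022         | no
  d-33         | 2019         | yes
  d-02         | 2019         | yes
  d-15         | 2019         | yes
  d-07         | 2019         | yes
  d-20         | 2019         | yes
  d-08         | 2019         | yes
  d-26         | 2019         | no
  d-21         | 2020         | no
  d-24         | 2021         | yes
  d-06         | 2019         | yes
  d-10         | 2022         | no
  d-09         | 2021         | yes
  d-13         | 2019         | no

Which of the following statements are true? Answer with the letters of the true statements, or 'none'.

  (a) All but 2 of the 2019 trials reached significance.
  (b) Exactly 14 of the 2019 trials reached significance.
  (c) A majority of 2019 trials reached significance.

|A| = 17, |A ∩ B| = 14, |A ∖ B| = 3.
(a) |A ∖ B| = 2: fails.
(b) |A ∩ B| = 14: holds.
(c) |A ∩ B| > |A ∖ B|: holds.

(b), (c)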